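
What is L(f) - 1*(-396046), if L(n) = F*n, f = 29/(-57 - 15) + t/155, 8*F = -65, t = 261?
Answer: 7071611515/17856 ≈ 3.9604e+5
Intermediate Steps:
F = -65/8 (F = (⅛)*(-65) = -65/8 ≈ -8.1250)
f = 14297/11160 (f = 29/(-57 - 15) + 261/155 = 29/(-72) + 261*(1/155) = 29*(-1/72) + 261/155 = -29/72 + 261/155 = 14297/11160 ≈ 1.2811)
L(n) = -65*n/8
L(f) - 1*(-396046) = -65/8*14297/11160 - 1*(-396046) = -185861/17856 + 396046 = 7071611515/17856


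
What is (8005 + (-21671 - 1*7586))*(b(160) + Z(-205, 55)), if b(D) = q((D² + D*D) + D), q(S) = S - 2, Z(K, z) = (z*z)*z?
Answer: -4627261716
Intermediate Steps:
Z(K, z) = z³ (Z(K, z) = z²*z = z³)
q(S) = -2 + S
b(D) = -2 + D + 2*D² (b(D) = -2 + ((D² + D*D) + D) = -2 + ((D² + D²) + D) = -2 + (2*D² + D) = -2 + (D + 2*D²) = -2 + D + 2*D²)
(8005 + (-21671 - 1*7586))*(b(160) + Z(-205, 55)) = (8005 + (-21671 - 1*7586))*((-2 + 160*(1 + 2*160)) + 55³) = (8005 + (-21671 - 7586))*((-2 + 160*(1 + 320)) + 166375) = (8005 - 29257)*((-2 + 160*321) + 166375) = -21252*((-2 + 51360) + 166375) = -21252*(51358 + 166375) = -21252*217733 = -4627261716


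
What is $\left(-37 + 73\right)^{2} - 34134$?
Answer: $-32838$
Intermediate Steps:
$\left(-37 + 73\right)^{2} - 34134 = 36^{2} - 34134 = 1296 - 34134 = -32838$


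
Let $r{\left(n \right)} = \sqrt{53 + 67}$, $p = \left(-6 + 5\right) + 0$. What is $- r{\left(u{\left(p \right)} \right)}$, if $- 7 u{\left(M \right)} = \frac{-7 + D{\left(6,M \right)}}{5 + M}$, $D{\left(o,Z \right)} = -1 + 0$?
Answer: $- 2 \sqrt{30} \approx -10.954$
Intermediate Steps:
$D{\left(o,Z \right)} = -1$
$p = -1$ ($p = -1 + 0 = -1$)
$u{\left(M \right)} = \frac{8}{7 \left(5 + M\right)}$ ($u{\left(M \right)} = - \frac{\left(-7 - 1\right) \frac{1}{5 + M}}{7} = - \frac{\left(-8\right) \frac{1}{5 + M}}{7} = \frac{8}{7 \left(5 + M\right)}$)
$r{\left(n \right)} = 2 \sqrt{30}$ ($r{\left(n \right)} = \sqrt{120} = 2 \sqrt{30}$)
$- r{\left(u{\left(p \right)} \right)} = - 2 \sqrt{30}$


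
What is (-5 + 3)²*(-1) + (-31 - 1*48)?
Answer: -83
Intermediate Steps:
(-5 + 3)²*(-1) + (-31 - 1*48) = (-2)²*(-1) + (-31 - 48) = 4*(-1) - 79 = -4 - 79 = -83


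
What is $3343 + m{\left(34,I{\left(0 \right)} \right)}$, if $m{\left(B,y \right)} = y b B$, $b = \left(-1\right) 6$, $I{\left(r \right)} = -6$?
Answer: $4567$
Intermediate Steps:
$b = -6$
$m{\left(B,y \right)} = - 6 B y$ ($m{\left(B,y \right)} = y \left(-6\right) B = - 6 y B = - 6 B y$)
$3343 + m{\left(34,I{\left(0 \right)} \right)} = 3343 - 204 \left(-6\right) = 3343 + 1224 = 4567$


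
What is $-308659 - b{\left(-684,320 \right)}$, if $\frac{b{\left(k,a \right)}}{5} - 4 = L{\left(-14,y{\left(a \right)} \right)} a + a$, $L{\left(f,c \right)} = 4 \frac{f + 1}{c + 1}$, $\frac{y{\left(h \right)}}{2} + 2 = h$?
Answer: $- \frac{15197271}{49} \approx -3.1015 \cdot 10^{5}$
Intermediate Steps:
$y{\left(h \right)} = -4 + 2 h$
$L{\left(f,c \right)} = \frac{4 \left(1 + f\right)}{1 + c}$ ($L{\left(f,c \right)} = 4 \frac{1 + f}{1 + c} = \frac{4 \left(1 + f\right)}{1 + c}$)
$b{\left(k,a \right)} = 20 + 5 a - \frac{260 a}{-3 + 2 a}$ ($b{\left(k,a \right)} = 20 + 5 \left(\frac{4 \left(1 - 14\right)}{1 + \left(-4 + 2 a\right)} a + a\right) = 20 + 5 \left(4 \frac{1}{-3 + 2 a} \left(-13\right) a + a\right) = 20 + 5 \left(- \frac{52}{-3 + 2 a} a + a\right) = 20 + 5 \left(- \frac{52 a}{-3 + 2 a} + a\right) = 20 + 5 \left(a - \frac{52 a}{-3 + 2 a}\right) = 20 + \left(5 a - \frac{260 a}{-3 + 2 a}\right) = 20 + 5 a - \frac{260 a}{-3 + 2 a}$)
$-308659 - b{\left(-684,320 \right)} = -308659 - \frac{5 \left(-12 - 15040 + 2 \cdot 320^{2}\right)}{-3 + 2 \cdot 320} = -308659 - \frac{5 \left(-12 - 15040 + 2 \cdot 102400\right)}{-3 + 640} = -308659 - \frac{5 \left(-12 - 15040 + 204800\right)}{637} = -308659 - 5 \cdot \frac{1}{637} \cdot 189748 = -308659 - \frac{72980}{49} = - \frac{15197271}{49}$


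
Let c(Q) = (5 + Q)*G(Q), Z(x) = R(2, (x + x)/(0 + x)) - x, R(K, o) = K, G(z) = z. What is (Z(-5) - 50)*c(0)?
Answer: 0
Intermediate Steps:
Z(x) = 2 - x
c(Q) = Q*(5 + Q) (c(Q) = (5 + Q)*Q = Q*(5 + Q))
(Z(-5) - 50)*c(0) = ((2 - 1*(-5)) - 50)*(0*(5 + 0)) = ((2 + 5) - 50)*(0*5) = (7 - 50)*0 = -43*0 = 0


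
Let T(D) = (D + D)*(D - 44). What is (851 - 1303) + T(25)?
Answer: -1402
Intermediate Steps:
T(D) = 2*D*(-44 + D) (T(D) = (2*D)*(-44 + D) = 2*D*(-44 + D))
(851 - 1303) + T(25) = (851 - 1303) + 2*25*(-44 + 25) = -452 + 2*25*(-19) = -452 - 950 = -1402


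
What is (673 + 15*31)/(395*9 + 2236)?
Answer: 1138/5791 ≈ 0.19651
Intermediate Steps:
(673 + 15*31)/(395*9 + 2236) = (673 + 465)/(3555 + 2236) = 1138/5791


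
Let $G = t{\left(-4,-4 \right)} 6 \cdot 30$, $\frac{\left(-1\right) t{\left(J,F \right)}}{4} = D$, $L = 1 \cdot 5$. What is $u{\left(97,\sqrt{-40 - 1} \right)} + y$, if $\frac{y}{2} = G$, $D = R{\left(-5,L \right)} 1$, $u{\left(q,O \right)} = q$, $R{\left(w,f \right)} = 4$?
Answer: $-5663$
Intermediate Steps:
$L = 5$
$D = 4$ ($D = 4 \cdot 1 = 4$)
$t{\left(J,F \right)} = -16$ ($t{\left(J,F \right)} = \left(-4\right) 4 = -16$)
$G = -2880$ ($G = \left(-16\right) 6 \cdot 30 = \left(-96\right) 30 = -2880$)
$y = -5760$ ($y = 2 \left(-2880\right) = -5760$)
$u{\left(97,\sqrt{-40 - 1} \right)} + y = 97 - 5760 = -5663$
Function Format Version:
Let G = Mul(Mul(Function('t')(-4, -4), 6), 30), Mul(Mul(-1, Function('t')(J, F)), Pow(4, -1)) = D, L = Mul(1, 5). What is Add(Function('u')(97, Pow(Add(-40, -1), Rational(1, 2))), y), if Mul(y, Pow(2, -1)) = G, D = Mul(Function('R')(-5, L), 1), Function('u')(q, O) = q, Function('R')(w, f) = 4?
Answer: -5663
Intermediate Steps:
L = 5
D = 4 (D = Mul(4, 1) = 4)
Function('t')(J, F) = -16 (Function('t')(J, F) = Mul(-4, 4) = -16)
G = -2880 (G = Mul(Mul(-16, 6), 30) = Mul(-96, 30) = -2880)
y = -5760 (y = Mul(2, -2880) = -5760)
Add(Function('u')(97, Pow(Add(-40, -1), Rational(1, 2))), y) = Add(97, -5760) = -5663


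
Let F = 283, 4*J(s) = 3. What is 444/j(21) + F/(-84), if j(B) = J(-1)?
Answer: 49445/84 ≈ 588.63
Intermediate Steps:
J(s) = 3/4 (J(s) = (1/4)*3 = 3/4)
j(B) = 3/4
444/j(21) + F/(-84) = 444/(3/4) + 283/(-84) = 444*(4/3) + 283*(-1/84) = 592 - 283/84 = 49445/84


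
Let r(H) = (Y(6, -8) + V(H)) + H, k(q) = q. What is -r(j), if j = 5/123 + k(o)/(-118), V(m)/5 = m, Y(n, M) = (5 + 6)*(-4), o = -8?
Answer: 104862/2419 ≈ 43.349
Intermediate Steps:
Y(n, M) = -44 (Y(n, M) = 11*(-4) = -44)
V(m) = 5*m
j = 787/7257 (j = 5/123 - 8/(-118) = 5*(1/123) - 8*(-1/118) = 5/123 + 4/59 = 787/7257 ≈ 0.10845)
r(H) = -44 + 6*H (r(H) = (-44 + 5*H) + H = -44 + 6*H)
-r(j) = -(-44 + 6*(787/7257)) = -(-44 + 1574/2419) = -1*(-104862/2419) = 104862/2419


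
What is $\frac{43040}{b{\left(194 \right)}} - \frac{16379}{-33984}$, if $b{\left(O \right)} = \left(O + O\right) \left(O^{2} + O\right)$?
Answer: $\frac{2015619071}{4156820928} \approx 0.48489$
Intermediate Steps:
$b{\left(O \right)} = 2 O \left(O + O^{2}\right)$
$\frac{43040}{b{\left(194 \right)}} - \frac{16379}{-33984} = \frac{43040}{2 \cdot 194^{2} \left(1 + 194\right)} - \frac{16379}{-33984} = \frac{43040}{2 \cdot 37636 \cdot 195} - - \frac{16379}{33984} = \frac{43040}{14678040} + \frac{16379}{33984} = 43040 \cdot \frac{1}{14678040} + \frac{16379}{33984} = \frac{1076}{366951} + \frac{16379}{33984} = \frac{2015619071}{4156820928}$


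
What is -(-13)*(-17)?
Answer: -221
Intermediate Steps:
-(-13)*(-17) = -1*221 = -221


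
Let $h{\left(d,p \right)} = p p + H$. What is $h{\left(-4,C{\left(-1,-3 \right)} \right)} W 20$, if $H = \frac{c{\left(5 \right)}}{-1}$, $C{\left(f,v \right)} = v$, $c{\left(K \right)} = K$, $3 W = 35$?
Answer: $\frac{2800}{3} \approx 933.33$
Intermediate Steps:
$W = \frac{35}{3}$ ($W = \frac{1}{3} \cdot 35 = \frac{35}{3} \approx 11.667$)
$H = -5$ ($H = \frac{5}{-1} = 5 \left(-1\right) = -5$)
$h{\left(d,p \right)} = -5 + p^{2}$ ($h{\left(d,p \right)} = p p - 5 = p^{2} - 5 = -5 + p^{2}$)
$h{\left(-4,C{\left(-1,-3 \right)} \right)} W 20 = \left(-5 + \left(-3\right)^{2}\right) \frac{35}{3} \cdot 20 = \left(-5 + 9\right) \frac{35}{3} \cdot 20 = 4 \cdot \frac{35}{3} \cdot 20 = \frac{140}{3} \cdot 20 = \frac{2800}{3}$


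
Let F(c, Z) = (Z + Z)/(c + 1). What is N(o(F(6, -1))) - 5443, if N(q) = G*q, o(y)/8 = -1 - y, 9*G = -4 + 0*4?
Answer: -342749/63 ≈ -5440.5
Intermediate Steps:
G = -4/9 (G = (-4 + 0*4)/9 = (-4 + 0)/9 = (⅑)*(-4) = -4/9 ≈ -0.44444)
F(c, Z) = 2*Z/(1 + c) (F(c, Z) = (2*Z)/(1 + c) = 2*Z/(1 + c))
o(y) = -8 - 8*y (o(y) = 8*(-1 - y) = -8 - 8*y)
N(q) = -4*q/9
N(o(F(6, -1))) - 5443 = -4*(-8 - 16*(-1)/(1 + 6))/9 - 5443 = -4*(-8 - 16*(-1)/7)/9 - 5443 = -4*(-8 - 8*(-2/7))/9 - 5443 = -4*(-8 + 16/7)/9 - 5443 = -4/9*(-40/7) - 5443 = 160/63 - 5443 = -342749/63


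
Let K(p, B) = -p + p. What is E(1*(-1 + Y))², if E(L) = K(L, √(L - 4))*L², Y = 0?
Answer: 0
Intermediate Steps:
K(p, B) = 0
E(L) = 0 (E(L) = 0*L² = 0)
E(1*(-1 + Y))² = 0² = 0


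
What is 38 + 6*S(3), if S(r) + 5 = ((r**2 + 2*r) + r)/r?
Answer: 44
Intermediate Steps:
S(r) = -5 + (r**2 + 3*r)/r (S(r) = -5 + ((r**2 + 2*r) + r)/r = -5 + (r**2 + 3*r)/r)
38 + 6*S(3) = 38 + 6*(-2 + 3) = 38 + 6*1 = 38 + 6 = 44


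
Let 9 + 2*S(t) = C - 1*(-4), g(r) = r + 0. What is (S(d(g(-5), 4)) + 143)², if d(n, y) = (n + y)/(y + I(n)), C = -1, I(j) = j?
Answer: 19600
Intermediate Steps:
g(r) = r
d(n, y) = 1 (d(n, y) = (n + y)/(y + n) = (n + y)/(n + y) = 1)
S(t) = -3 (S(t) = -9/2 + (-1 - 1*(-4))/2 = -9/2 + (-1 + 4)/2 = -9/2 + (½)*3 = -9/2 + 3/2 = -3)
(S(d(g(-5), 4)) + 143)² = (-3 + 143)² = 140² = 19600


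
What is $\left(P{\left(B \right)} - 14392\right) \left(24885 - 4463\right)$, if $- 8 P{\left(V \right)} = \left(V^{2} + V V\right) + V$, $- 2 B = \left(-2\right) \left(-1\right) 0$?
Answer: $-293913424$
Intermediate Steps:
$B = 0$ ($B = - \frac{\left(-2\right) \left(-1\right) 0}{2} = - \frac{2 \cdot 0}{2} = \left(- \frac{1}{2}\right) 0 = 0$)
$P{\left(V \right)} = - \frac{V^{2}}{4} - \frac{V}{8}$ ($P{\left(V \right)} = - \frac{\left(V^{2} + V V\right) + V}{8} = - \frac{\left(V^{2} + V^{2}\right) + V}{8} = - \frac{2 V^{2} + V}{8} = - \frac{V + 2 V^{2}}{8} = - \frac{V^{2}}{4} - \frac{V}{8}$)
$\left(P{\left(B \right)} - 14392\right) \left(24885 - 4463\right) = \left(\left(- \frac{1}{8}\right) 0 \left(1 + 2 \cdot 0\right) - 14392\right) \left(24885 - 4463\right) = \left(\left(- \frac{1}{8}\right) 0 \left(1 + 0\right) - 14392\right) \left(24885 - 4463\right) = \left(\left(- \frac{1}{8}\right) 0 \cdot 1 - 14392\right) \left(24885 - 4463\right) = \left(0 - 14392\right) 20422 = \left(-14392\right) 20422 = -293913424$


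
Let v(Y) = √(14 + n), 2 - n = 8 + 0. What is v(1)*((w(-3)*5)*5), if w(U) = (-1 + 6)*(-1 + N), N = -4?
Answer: -1250*√2 ≈ -1767.8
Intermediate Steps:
n = -6 (n = 2 - (8 + 0) = 2 - 1*8 = 2 - 8 = -6)
w(U) = -25 (w(U) = (-1 + 6)*(-1 - 4) = 5*(-5) = -25)
v(Y) = 2*√2 (v(Y) = √(14 - 6) = √8 = 2*√2)
v(1)*((w(-3)*5)*5) = (2*√2)*(-25*5*5) = (2*√2)*(-125*5) = (2*√2)*(-625) = -1250*√2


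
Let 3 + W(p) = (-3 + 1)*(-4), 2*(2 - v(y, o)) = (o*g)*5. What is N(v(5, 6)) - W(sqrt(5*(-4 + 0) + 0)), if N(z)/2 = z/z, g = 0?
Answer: -3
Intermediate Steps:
v(y, o) = 2 (v(y, o) = 2 - o*0*5/2 = 2 - 0*5 = 2 - 1/2*0 = 2 + 0 = 2)
W(p) = 5 (W(p) = -3 + (-3 + 1)*(-4) = -3 - 2*(-4) = -3 + 8 = 5)
N(z) = 2 (N(z) = 2*(z/z) = 2*1 = 2)
N(v(5, 6)) - W(sqrt(5*(-4 + 0) + 0)) = 2 - 1*5 = 2 - 5 = -3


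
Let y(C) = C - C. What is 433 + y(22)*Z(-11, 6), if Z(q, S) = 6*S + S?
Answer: 433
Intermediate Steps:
y(C) = 0
Z(q, S) = 7*S
433 + y(22)*Z(-11, 6) = 433 + 0*(7*6) = 433 + 0*42 = 433 + 0 = 433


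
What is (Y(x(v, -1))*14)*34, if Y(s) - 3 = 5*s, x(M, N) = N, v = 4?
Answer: -952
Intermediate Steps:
Y(s) = 3 + 5*s
(Y(x(v, -1))*14)*34 = ((3 + 5*(-1))*14)*34 = ((3 - 5)*14)*34 = -2*14*34 = -28*34 = -952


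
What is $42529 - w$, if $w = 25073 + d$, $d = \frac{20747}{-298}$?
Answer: $\frac{5222635}{298} \approx 17526.0$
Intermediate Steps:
$d = - \frac{20747}{298}$ ($d = 20747 \left(- \frac{1}{298}\right) = - \frac{20747}{298} \approx -69.621$)
$w = \frac{7451007}{298}$ ($w = 25073 - \frac{20747}{298} = \frac{7451007}{298} \approx 25003.0$)
$42529 - w = 42529 - \frac{7451007}{298} = \frac{5222635}{298}$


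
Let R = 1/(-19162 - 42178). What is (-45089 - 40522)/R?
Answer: 5251378740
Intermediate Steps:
R = -1/61340 (R = 1/(-61340) = -1/61340 ≈ -1.6303e-5)
(-45089 - 40522)/R = (-45089 - 40522)/(-1/61340) = -85611*(-61340) = 5251378740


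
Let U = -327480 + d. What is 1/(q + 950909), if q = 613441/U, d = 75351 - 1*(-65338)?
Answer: 186791/177620629578 ≈ 1.0516e-6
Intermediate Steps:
d = 140689 (d = 75351 + 65338 = 140689)
U = -186791 (U = -327480 + 140689 = -186791)
q = -613441/186791 (q = 613441/(-186791) = 613441*(-1/186791) = -613441/186791 ≈ -3.2841)
1/(q + 950909) = 1/(-613441/186791 + 950909) = 1/(177620629578/186791) = 186791/177620629578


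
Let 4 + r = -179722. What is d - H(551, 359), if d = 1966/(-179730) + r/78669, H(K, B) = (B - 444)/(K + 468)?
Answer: -590216046574/266811551445 ≈ -2.2121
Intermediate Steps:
r = -179726 (r = -4 - 179722 = -179726)
H(K, B) = (-444 + B)/(468 + K)
d = -601052171/261836655 (d = 1966/(-179730) - 179726/78669 = 1966*(-1/179730) - 179726*1/78669 = -983/89865 - 179726/78669 = -601052171/261836655 ≈ -2.2955)
d - H(551, 359) = -601052171/261836655 - (-444 + 359)/(468 + 551) = -601052171/261836655 - (-85)/1019 = -601052171/261836655 - 1*(-85/1019) = -601052171/261836655 + 85/1019 = -590216046574/266811551445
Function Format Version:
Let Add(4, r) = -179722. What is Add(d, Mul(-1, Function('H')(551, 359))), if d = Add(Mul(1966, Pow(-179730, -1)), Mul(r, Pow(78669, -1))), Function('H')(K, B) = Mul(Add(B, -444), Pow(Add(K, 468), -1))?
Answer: Rational(-590216046574, 266811551445) ≈ -2.2121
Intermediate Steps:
r = -179726 (r = Add(-4, -179722) = -179726)
Function('H')(K, B) = Mul(Pow(Add(468, K), -1), Add(-444, B)) (Function('H')(K, B) = Mul(Add(-444, B), Pow(Add(468, K), -1)) = Mul(Pow(Add(468, K), -1), Add(-444, B)))
d = Rational(-601052171, 261836655) (d = Add(Mul(1966, Pow(-179730, -1)), Mul(-179726, Pow(78669, -1))) = Add(Mul(1966, Rational(-1, 179730)), Mul(-179726, Rational(1, 78669))) = Add(Rational(-983, 89865), Rational(-179726, 78669)) = Rational(-601052171, 261836655) ≈ -2.2955)
Add(d, Mul(-1, Function('H')(551, 359))) = Add(Rational(-601052171, 261836655), Mul(-1, Mul(Pow(Add(468, 551), -1), Add(-444, 359)))) = Add(Rational(-601052171, 261836655), Mul(-1, Mul(Pow(1019, -1), -85))) = Add(Rational(-601052171, 261836655), Mul(-1, Mul(Rational(1, 1019), -85))) = Add(Rational(-601052171, 261836655), Mul(-1, Rational(-85, 1019))) = Add(Rational(-601052171, 261836655), Rational(85, 1019)) = Rational(-590216046574, 266811551445)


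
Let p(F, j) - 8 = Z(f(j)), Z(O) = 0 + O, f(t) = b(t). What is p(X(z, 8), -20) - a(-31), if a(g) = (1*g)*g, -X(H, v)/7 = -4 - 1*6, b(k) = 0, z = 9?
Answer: -953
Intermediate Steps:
f(t) = 0
Z(O) = O
X(H, v) = 70 (X(H, v) = -7*(-4 - 1*6) = -7*(-4 - 6) = -7*(-10) = 70)
p(F, j) = 8 (p(F, j) = 8 + 0 = 8)
a(g) = g**2 (a(g) = g*g = g**2)
p(X(z, 8), -20) - a(-31) = 8 - 1*(-31)**2 = 8 - 1*961 = 8 - 961 = -953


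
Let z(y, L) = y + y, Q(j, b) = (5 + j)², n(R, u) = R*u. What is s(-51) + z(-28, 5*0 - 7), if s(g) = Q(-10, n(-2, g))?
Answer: -31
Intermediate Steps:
s(g) = 25 (s(g) = (5 - 10)² = (-5)² = 25)
z(y, L) = 2*y
s(-51) + z(-28, 5*0 - 7) = 25 + 2*(-28) = 25 - 56 = -31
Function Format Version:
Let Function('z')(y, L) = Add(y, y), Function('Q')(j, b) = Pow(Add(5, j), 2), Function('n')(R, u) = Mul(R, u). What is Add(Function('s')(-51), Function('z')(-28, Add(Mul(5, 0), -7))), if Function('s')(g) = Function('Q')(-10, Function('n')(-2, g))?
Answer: -31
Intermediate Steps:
Function('s')(g) = 25 (Function('s')(g) = Pow(Add(5, -10), 2) = Pow(-5, 2) = 25)
Function('z')(y, L) = Mul(2, y)
Add(Function('s')(-51), Function('z')(-28, Add(Mul(5, 0), -7))) = Add(25, Mul(2, -28)) = Add(25, -56) = -31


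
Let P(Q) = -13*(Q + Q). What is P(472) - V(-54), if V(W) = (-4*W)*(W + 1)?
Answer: -824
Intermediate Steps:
P(Q) = -26*Q
V(W) = -4*W*(1 + W) (V(W) = (-4*W)*(1 + W) = -4*W*(1 + W))
P(472) - V(-54) = -26*472 - (-4)*(-54)*(1 - 54) = -12272 - (-4)*(-54)*(-53) = -12272 - 1*(-11448) = -12272 + 11448 = -824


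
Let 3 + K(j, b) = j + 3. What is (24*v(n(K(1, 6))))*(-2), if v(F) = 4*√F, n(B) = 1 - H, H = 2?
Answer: -192*I ≈ -192.0*I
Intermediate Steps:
K(j, b) = j (K(j, b) = -3 + (j + 3) = -3 + (3 + j) = j)
n(B) = -1 (n(B) = 1 - 1*2 = 1 - 2 = -1)
(24*v(n(K(1, 6))))*(-2) = (24*(4*√(-1)))*(-2) = (24*(4*I))*(-2) = (96*I)*(-2) = -192*I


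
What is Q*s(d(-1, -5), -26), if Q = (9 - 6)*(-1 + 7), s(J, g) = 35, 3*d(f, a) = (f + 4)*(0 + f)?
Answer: 630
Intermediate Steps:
d(f, a) = f*(4 + f)/3 (d(f, a) = ((f + 4)*(0 + f))/3 = ((4 + f)*f)/3 = (f*(4 + f))/3 = f*(4 + f)/3)
Q = 18 (Q = 3*6 = 18)
Q*s(d(-1, -5), -26) = 18*35 = 630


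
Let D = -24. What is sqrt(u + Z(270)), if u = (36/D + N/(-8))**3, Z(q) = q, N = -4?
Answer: sqrt(269) ≈ 16.401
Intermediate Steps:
u = -1 (u = (36/(-24) - 4/(-8))**3 = (36*(-1/24) - 4*(-1/8))**3 = (-3/2 + 1/2)**3 = (-1)**3 = -1)
sqrt(u + Z(270)) = sqrt(-1 + 270) = sqrt(269)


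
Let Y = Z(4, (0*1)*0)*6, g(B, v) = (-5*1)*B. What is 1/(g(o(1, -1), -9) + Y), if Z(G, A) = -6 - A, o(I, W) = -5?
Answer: -1/11 ≈ -0.090909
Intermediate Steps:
g(B, v) = -5*B
Y = -36 (Y = (-6 - 0*1*0)*6 = (-6 - 0*0)*6 = (-6 - 1*0)*6 = (-6 + 0)*6 = -6*6 = -36)
1/(g(o(1, -1), -9) + Y) = 1/(-5*(-5) - 36) = 1/(25 - 36) = 1/(-11) = -1/11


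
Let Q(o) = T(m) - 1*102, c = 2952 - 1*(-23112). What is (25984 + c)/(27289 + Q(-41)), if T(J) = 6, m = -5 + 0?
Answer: 52048/27193 ≈ 1.9140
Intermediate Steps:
m = -5
c = 26064 (c = 2952 + 23112 = 26064)
Q(o) = -96 (Q(o) = 6 - 1*102 = 6 - 102 = -96)
(25984 + c)/(27289 + Q(-41)) = (25984 + 26064)/(27289 - 96) = 52048/27193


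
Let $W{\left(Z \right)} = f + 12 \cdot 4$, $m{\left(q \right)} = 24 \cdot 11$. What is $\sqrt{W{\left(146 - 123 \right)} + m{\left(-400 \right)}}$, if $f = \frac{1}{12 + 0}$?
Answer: $\frac{\sqrt{11235}}{6} \approx 17.666$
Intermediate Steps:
$m{\left(q \right)} = 264$
$f = \frac{1}{12} \approx 0.083333$
$W{\left(Z \right)} = \frac{577}{12}$ ($W{\left(Z \right)} = \frac{1}{12} + 12 \cdot 4 = \frac{1}{12} + 48 = \frac{577}{12}$)
$\sqrt{W{\left(146 - 123 \right)} + m{\left(-400 \right)}} = \sqrt{\frac{577}{12} + 264} = \sqrt{\frac{3745}{12}} = \frac{\sqrt{11235}}{6}$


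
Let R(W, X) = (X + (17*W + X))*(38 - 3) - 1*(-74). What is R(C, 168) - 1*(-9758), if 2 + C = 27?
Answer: 36467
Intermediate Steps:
C = 25 (C = -2 + 27 = 25)
R(W, X) = 74 + 70*X + 595*W (R(W, X) = (X + (X + 17*W))*35 + 74 = (2*X + 17*W)*35 + 74 = (70*X + 595*W) + 74 = 74 + 70*X + 595*W)
R(C, 168) - 1*(-9758) = (74 + 70*168 + 595*25) - 1*(-9758) = (74 + 11760 + 14875) + 9758 = 26709 + 9758 = 36467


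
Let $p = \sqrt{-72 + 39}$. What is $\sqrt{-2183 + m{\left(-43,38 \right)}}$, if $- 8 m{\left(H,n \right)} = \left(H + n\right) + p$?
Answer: $\frac{\sqrt{-34918 - 2 i \sqrt{33}}}{4} \approx 0.0076855 - 46.716 i$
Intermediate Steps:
$p = i \sqrt{33}$ ($p = \sqrt{-33} = i \sqrt{33} \approx 5.7446 i$)
$m{\left(H,n \right)} = - \frac{H}{8} - \frac{n}{8} - \frac{i \sqrt{33}}{8}$ ($m{\left(H,n \right)} = - \frac{\left(H + n\right) + i \sqrt{33}}{8} = - \frac{H + n + i \sqrt{33}}{8} = - \frac{H}{8} - \frac{n}{8} - \frac{i \sqrt{33}}{8}$)
$\sqrt{-2183 + m{\left(-43,38 \right)}} = \sqrt{-2183 - \left(- \frac{5}{8} + \frac{i \sqrt{33}}{8}\right)} = \sqrt{-2183 + \left(\frac{5}{8} - \frac{i \sqrt{33}}{8}\right)} = \sqrt{- \frac{17459}{8} - \frac{i \sqrt{33}}{8}}$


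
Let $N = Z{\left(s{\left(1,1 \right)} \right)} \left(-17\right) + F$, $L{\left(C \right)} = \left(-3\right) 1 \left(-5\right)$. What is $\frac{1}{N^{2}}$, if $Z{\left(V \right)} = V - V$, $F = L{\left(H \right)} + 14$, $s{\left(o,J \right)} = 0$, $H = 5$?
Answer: $\frac{1}{841} \approx 0.0011891$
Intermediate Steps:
$L{\left(C \right)} = 15$ ($L{\left(C \right)} = \left(-3\right) \left(-5\right) = 15$)
$F = 29$ ($F = 15 + 14 = 29$)
$Z{\left(V \right)} = 0$
$N = 29$ ($N = 0 \left(-17\right) + 29 = 0 + 29 = 29$)
$\frac{1}{N^{2}} = \frac{1}{29^{2}} = \frac{1}{841}$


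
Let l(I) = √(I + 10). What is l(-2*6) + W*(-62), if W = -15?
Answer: 930 + I*√2 ≈ 930.0 + 1.4142*I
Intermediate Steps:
l(I) = √(10 + I)
l(-2*6) + W*(-62) = √(10 - 2*6) - 15*(-62) = √(10 - 12) + 930 = √(-2) + 930 = I*√2 + 930 = 930 + I*√2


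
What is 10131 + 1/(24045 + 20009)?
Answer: 446311075/44054 ≈ 10131.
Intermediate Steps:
10131 + 1/(24045 + 20009) = 10131 + 1/44054 = 446311075/44054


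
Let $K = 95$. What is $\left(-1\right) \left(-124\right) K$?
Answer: $11780$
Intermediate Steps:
$\left(-1\right) \left(-124\right) K = \left(-1\right) \left(-124\right) 95 = 124 \cdot 95 = 11780$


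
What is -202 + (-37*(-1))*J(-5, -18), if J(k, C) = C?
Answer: -868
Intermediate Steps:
-202 + (-37*(-1))*J(-5, -18) = -202 - 37*(-1)*(-18) = -202 + 37*(-18) = -202 - 666 = -868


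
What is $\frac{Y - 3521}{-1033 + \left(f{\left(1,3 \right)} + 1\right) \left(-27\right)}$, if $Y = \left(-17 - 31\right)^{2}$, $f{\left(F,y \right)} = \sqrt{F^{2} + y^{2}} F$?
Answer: $\frac{129002}{111631} - \frac{32859 \sqrt{10}}{1116310} \approx 1.0625$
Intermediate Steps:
$f{\left(F,y \right)} = F \sqrt{F^{2} + y^{2}}$
$Y = 2304$ ($Y = \left(-48\right)^{2} = 2304$)
$\frac{Y - 3521}{-1033 + \left(f{\left(1,3 \right)} + 1\right) \left(-27\right)} = \frac{2304 - 3521}{-1033 + \left(1 \sqrt{1^{2} + 3^{2}} + 1\right) \left(-27\right)} = - \frac{1217}{-1033 + \left(1 \sqrt{1 + 9} + 1\right) \left(-27\right)} = - \frac{1217}{-1033 + \left(1 \sqrt{10} + 1\right) \left(-27\right)} = - \frac{1217}{-1033 + \left(\sqrt{10} + 1\right) \left(-27\right)} = - \frac{1217}{-1033 + \left(1 + \sqrt{10}\right) \left(-27\right)} = - \frac{1217}{-1033 - \left(27 + 27 \sqrt{10}\right)} = - \frac{1217}{-1060 - 27 \sqrt{10}}$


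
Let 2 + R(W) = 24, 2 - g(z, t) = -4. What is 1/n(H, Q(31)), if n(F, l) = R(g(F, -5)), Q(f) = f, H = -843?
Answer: 1/22 ≈ 0.045455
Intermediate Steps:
g(z, t) = 6 (g(z, t) = 2 - 1*(-4) = 2 + 4 = 6)
R(W) = 22 (R(W) = -2 + 24 = 22)
n(F, l) = 22
1/n(H, Q(31)) = 1/22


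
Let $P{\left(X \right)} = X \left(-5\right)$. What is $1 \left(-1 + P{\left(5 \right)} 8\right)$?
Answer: $-201$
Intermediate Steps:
$P{\left(X \right)} = - 5 X$
$1 \left(-1 + P{\left(5 \right)} 8\right) = 1 \left(-1 + \left(-5\right) 5 \cdot 8\right) = 1 \left(-1 - 200\right) = 1 \left(-201\right) = -201$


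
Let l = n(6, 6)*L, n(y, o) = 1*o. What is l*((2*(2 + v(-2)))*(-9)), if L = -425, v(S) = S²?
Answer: 275400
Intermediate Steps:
n(y, o) = o
l = -2550 (l = 6*(-425) = -2550)
l*((2*(2 + v(-2)))*(-9)) = -2550*2*(2 + (-2)²)*(-9) = -2550*2*(2 + 4)*(-9) = -2550*2*6*(-9) = -30600*(-9) = -2550*(-108) = 275400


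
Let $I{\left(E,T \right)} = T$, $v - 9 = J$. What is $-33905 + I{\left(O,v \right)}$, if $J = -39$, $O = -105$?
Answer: $-33935$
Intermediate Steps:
$v = -30$ ($v = 9 - 39 = -30$)
$-33905 + I{\left(O,v \right)} = -33905 - 30 = -33935$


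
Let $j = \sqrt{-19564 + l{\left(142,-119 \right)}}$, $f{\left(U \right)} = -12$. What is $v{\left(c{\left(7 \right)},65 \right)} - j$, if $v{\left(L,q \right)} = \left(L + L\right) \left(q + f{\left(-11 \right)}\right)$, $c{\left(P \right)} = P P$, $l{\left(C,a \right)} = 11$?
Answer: $5194 - i \sqrt{19553} \approx 5194.0 - 139.83 i$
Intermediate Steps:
$c{\left(P \right)} = P^{2}$
$v{\left(L,q \right)} = 2 L \left(-12 + q\right)$ ($v{\left(L,q \right)} = \left(L + L\right) \left(q - 12\right) = 2 L \left(-12 + q\right)$)
$j = i \sqrt{19553}$ ($j = \sqrt{-19564 + 11} = \sqrt{-19553} = i \sqrt{19553} \approx 139.83 i$)
$v{\left(c{\left(7 \right)},65 \right)} - j = 2 \cdot 7^{2} \left(-12 + 65\right) - i \sqrt{19553} = 2 \cdot 49 \cdot 53 - i \sqrt{19553} = 5194 - i \sqrt{19553}$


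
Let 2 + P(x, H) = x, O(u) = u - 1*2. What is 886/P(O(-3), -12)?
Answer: -886/7 ≈ -126.57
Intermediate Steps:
O(u) = -2 + u (O(u) = u - 2 = -2 + u)
P(x, H) = -2 + x
886/P(O(-3), -12) = 886/(-2 + (-2 - 3)) = 886/(-2 - 5) = 886/(-7) = 886*(-⅐) = -886/7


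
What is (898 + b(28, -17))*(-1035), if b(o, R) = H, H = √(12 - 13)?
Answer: -929430 - 1035*I ≈ -9.2943e+5 - 1035.0*I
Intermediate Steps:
H = I (H = √(-1) = I ≈ 1.0*I)
b(o, R) = I
(898 + b(28, -17))*(-1035) = (898 + I)*(-1035) = -929430 - 1035*I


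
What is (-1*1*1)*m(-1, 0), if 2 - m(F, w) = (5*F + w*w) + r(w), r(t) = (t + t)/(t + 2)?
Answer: -7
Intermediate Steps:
r(t) = 2*t/(2 + t) (r(t) = (2*t)/(2 + t) = 2*t/(2 + t))
m(F, w) = 2 - w² - 5*F - 2*w/(2 + w) (m(F, w) = 2 - ((5*F + w*w) + 2*w/(2 + w)) = 2 - ((5*F + w²) + 2*w/(2 + w)) = 2 - ((w² + 5*F) + 2*w/(2 + w)) = 2 - (w² + 5*F + 2*w/(2 + w)) = 2 + (-w² - 5*F - 2*w/(2 + w)) = 2 - w² - 5*F - 2*w/(2 + w))
(-1*1*1)*m(-1, 0) = (-1*1*1)*((-2*0 + (2 + 0)*(2 - 1*0² - 5*(-1)))/(2 + 0)) = (-1*1)*((0 + 2*(2 - 1*0 + 5))/2) = -(0 + 2*(2 + 0 + 5))/2 = -(0 + 2*7)/2 = -(0 + 14)/2 = -14/2 = -1*7 = -7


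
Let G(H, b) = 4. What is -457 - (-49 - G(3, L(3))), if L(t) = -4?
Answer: -404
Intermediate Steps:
-457 - (-49 - G(3, L(3))) = -457 - (-49 - 1*4) = -457 - (-49 - 4) = -457 - 1*(-53) = -457 + 53 = -404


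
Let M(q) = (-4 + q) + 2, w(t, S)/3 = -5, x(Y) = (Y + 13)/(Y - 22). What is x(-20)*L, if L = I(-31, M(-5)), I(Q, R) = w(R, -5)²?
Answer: 75/2 ≈ 37.500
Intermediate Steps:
x(Y) = (13 + Y)/(-22 + Y)
w(t, S) = -15 (w(t, S) = 3*(-5) = -15)
M(q) = -2 + q
I(Q, R) = 225 (I(Q, R) = (-15)² = 225)
L = 225
x(-20)*L = ((13 - 20)/(-22 - 20))*225 = (-7/(-42))*225 = -1/42*(-7)*225 = (⅙)*225 = 75/2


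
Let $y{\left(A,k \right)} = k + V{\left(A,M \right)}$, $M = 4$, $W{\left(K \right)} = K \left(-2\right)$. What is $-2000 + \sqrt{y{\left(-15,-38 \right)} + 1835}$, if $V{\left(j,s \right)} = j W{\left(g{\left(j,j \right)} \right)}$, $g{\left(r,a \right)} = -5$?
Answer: $-2000 + 3 \sqrt{183} \approx -1959.4$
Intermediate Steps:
$W{\left(K \right)} = - 2 K$
$V{\left(j,s \right)} = 10 j$ ($V{\left(j,s \right)} = j \left(\left(-2\right) \left(-5\right)\right) = j 10 = 10 j$)
$y{\left(A,k \right)} = k + 10 A$
$-2000 + \sqrt{y{\left(-15,-38 \right)} + 1835} = -2000 + \sqrt{\left(-38 + 10 \left(-15\right)\right) + 1835} = -2000 + \sqrt{\left(-38 - 150\right) + 1835} = -2000 + \sqrt{-188 + 1835} = -2000 + \sqrt{1647} = -2000 + 3 \sqrt{183}$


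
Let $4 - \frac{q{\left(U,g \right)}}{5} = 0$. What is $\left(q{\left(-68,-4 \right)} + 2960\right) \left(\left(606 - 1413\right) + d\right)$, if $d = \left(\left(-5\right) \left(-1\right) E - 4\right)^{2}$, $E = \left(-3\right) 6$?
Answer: $23926420$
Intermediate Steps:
$E = -18$
$q{\left(U,g \right)} = 20$ ($q{\left(U,g \right)} = 20 - 0 = 20 + 0 = 20$)
$d = 8836$ ($d = \left(\left(-5\right) \left(-1\right) \left(-18\right) - 4\right)^{2} = \left(5 \left(-18\right) - 4\right)^{2} = \left(-90 - 4\right)^{2} = \left(-94\right)^{2} = 8836$)
$\left(q{\left(-68,-4 \right)} + 2960\right) \left(\left(606 - 1413\right) + d\right) = \left(20 + 2960\right) \left(\left(606 - 1413\right) + 8836\right) = 2980 \left(\left(606 - 1413\right) + 8836\right) = 2980 \left(-807 + 8836\right) = 2980 \cdot 8029 = 23926420$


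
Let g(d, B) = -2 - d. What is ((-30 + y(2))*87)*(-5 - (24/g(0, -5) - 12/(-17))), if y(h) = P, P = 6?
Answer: -223416/17 ≈ -13142.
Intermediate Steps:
y(h) = 6
((-30 + y(2))*87)*(-5 - (24/g(0, -5) - 12/(-17))) = ((-30 + 6)*87)*(-5 - (24/(-2 - 1*0) - 12/(-17))) = (-24*87)*(-5 - (24/(-2 + 0) - 12*(-1/17))) = -2088*(-5 - (24/(-2) + 12/17)) = -2088*(-5 - (24*(-½) + 12/17)) = -2088*(-5 - (-12 + 12/17)) = -2088*(-5 - 1*(-192/17)) = -2088*(-5 + 192/17) = -2088*107/17 = -223416/17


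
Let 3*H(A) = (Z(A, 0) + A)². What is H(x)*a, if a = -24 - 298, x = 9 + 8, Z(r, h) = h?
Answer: -93058/3 ≈ -31019.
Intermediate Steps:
x = 17
a = -322
H(A) = A²/3 (H(A) = (0 + A)²/3 = A²/3)
H(x)*a = ((⅓)*17²)*(-322) = ((⅓)*289)*(-322) = (289/3)*(-322) = -93058/3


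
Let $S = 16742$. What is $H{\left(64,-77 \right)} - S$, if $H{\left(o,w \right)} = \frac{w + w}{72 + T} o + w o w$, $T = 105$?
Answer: $\frac{64190522}{177} \approx 3.6266 \cdot 10^{5}$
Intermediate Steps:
$H{\left(o,w \right)} = o w^{2} + \frac{2 o w}{177}$ ($H{\left(o,w \right)} = \frac{w + w}{72 + 105} o + w o w = \frac{2 w}{177} o + o w w = 2 w \frac{1}{177} o + o w^{2} = \frac{2 w}{177} o + o w^{2} = \frac{2 o w}{177} + o w^{2} = o w^{2} + \frac{2 o w}{177}$)
$H{\left(64,-77 \right)} - S = \frac{1}{177} \cdot 64 \left(-77\right) \left(2 + 177 \left(-77\right)\right) - 16742 = \frac{1}{177} \cdot 64 \left(-77\right) \left(2 - 13629\right) - 16742 = \frac{1}{177} \cdot 64 \left(-77\right) \left(-13627\right) - 16742 = \frac{67153856}{177} - 16742 = \frac{64190522}{177}$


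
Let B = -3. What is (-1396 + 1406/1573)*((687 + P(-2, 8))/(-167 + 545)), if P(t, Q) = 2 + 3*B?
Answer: -746130680/297297 ≈ -2509.7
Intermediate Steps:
P(t, Q) = -7 (P(t, Q) = 2 + 3*(-3) = 2 - 9 = -7)
(-1396 + 1406/1573)*((687 + P(-2, 8))/(-167 + 545)) = (-1396 + 1406/1573)*((687 - 7)/(-167 + 545)) = (-1396 + 1406*(1/1573))*(680/378) = (-1396 + 1406/1573)*(680*(1/378)) = -2194502/1573*340/189 = -746130680/297297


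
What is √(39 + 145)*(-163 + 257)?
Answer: 188*√46 ≈ 1275.1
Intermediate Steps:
√(39 + 145)*(-163 + 257) = √184*94 = (2*√46)*94 = 188*√46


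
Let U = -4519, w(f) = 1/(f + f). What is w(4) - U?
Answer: 36153/8 ≈ 4519.1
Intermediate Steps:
w(f) = 1/(2*f)
w(4) - U = (½)/4 - 1*(-4519) = (½)*(¼) + 4519 = ⅛ + 4519 = 36153/8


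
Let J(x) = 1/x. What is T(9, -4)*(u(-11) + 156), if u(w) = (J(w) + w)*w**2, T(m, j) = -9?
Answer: 10674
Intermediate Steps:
J(x) = 1/x
u(w) = w**2*(w + 1/w) (u(w) = (1/w + w)*w**2 = (w + 1/w)*w**2 = w**2*(w + 1/w))
T(9, -4)*(u(-11) + 156) = -9*((-11 + (-11)**3) + 156) = -9*((-11 - 1331) + 156) = -9*(-1342 + 156) = -9*(-1186) = 10674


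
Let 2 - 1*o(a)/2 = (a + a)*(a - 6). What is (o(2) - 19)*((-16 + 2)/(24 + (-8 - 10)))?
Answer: -119/3 ≈ -39.667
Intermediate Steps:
o(a) = 4 - 4*a*(-6 + a) (o(a) = 4 - 2*(a + a)*(a - 6) = 4 - 2*2*a*(-6 + a) = 4 - 4*a*(-6 + a))
(o(2) - 19)*((-16 + 2)/(24 + (-8 - 10))) = ((4 - 4*2**2 + 24*2) - 19)*((-16 + 2)/(24 + (-8 - 10))) = ((4 - 4*4 + 48) - 19)*(-14/(24 - 18)) = ((4 - 16 + 48) - 19)*(-14/6) = (36 - 19)*(-14*1/6) = 17*(-7/3) = -119/3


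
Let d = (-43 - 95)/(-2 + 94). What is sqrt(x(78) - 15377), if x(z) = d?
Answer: I*sqrt(61514)/2 ≈ 124.01*I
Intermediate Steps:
d = -3/2 (d = -138/92 = -138*1/92 = -3/2 ≈ -1.5000)
x(z) = -3/2
sqrt(x(78) - 15377) = sqrt(-3/2 - 15377) = sqrt(-30757/2) = I*sqrt(61514)/2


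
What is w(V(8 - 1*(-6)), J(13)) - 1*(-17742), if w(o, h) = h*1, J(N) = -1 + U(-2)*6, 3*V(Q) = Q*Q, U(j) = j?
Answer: 17729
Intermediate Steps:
V(Q) = Q**2/3 (V(Q) = (Q*Q)/3 = Q**2/3)
J(N) = -13 (J(N) = -1 - 2*6 = -1 - 12 = -13)
w(o, h) = h
w(V(8 - 1*(-6)), J(13)) - 1*(-17742) = -13 - 1*(-17742) = -13 + 17742 = 17729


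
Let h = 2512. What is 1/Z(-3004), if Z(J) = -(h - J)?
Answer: -1/5516 ≈ -0.00018129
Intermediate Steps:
Z(J) = -2512 + J (Z(J) = -(2512 - J) = -2512 + J)
1/Z(-3004) = 1/(-2512 - 3004) = 1/(-5516) = -1/5516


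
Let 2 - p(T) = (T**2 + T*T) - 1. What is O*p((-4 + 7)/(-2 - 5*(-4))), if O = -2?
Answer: -53/9 ≈ -5.8889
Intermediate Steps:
p(T) = 3 - 2*T**2 (p(T) = 2 - ((T**2 + T*T) - 1) = 2 - ((T**2 + T**2) - 1) = 2 - (2*T**2 - 1) = 2 - (-1 + 2*T**2) = 2 + (1 - 2*T**2) = 3 - 2*T**2)
O*p((-4 + 7)/(-2 - 5*(-4))) = -2*(3 - 2*(-4 + 7)**2/(-2 - 5*(-4))**2) = -2*(3 - 2*9/(-2 + 20)**2) = -2*(3 - 2*(3/18)**2) = -2*(3 - 2*(3*(1/18))**2) = -2*(3 - 2*(1/6)**2) = -2*(3 - 2*1/36) = -2*(3 - 1/18) = -2*53/18 = -53/9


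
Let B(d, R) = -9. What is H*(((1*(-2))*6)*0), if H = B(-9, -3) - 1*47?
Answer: 0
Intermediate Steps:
H = -56 (H = -9 - 1*47 = -9 - 47 = -56)
H*(((1*(-2))*6)*0) = -56*(1*(-2))*6*0 = -56*(-2*6)*0 = -(-672)*0 = -56*0 = 0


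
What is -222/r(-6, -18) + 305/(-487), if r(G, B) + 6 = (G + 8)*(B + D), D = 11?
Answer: 51007/4870 ≈ 10.474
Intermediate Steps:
r(G, B) = -6 + (8 + G)*(11 + B) (r(G, B) = -6 + (G + 8)*(B + 11) = -6 + (8 + G)*(11 + B))
-222/r(-6, -18) + 305/(-487) = -222/(82 + 8*(-18) + 11*(-6) - 18*(-6)) + 305/(-487) = -222/(82 - 144 - 66 + 108) + 305*(-1/487) = -222/(-20) - 305/487 = -222*(-1/20) - 305/487 = 111/10 - 305/487 = 51007/4870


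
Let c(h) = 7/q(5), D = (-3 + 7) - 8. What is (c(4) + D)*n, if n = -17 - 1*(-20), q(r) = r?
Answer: -39/5 ≈ -7.8000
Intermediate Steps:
n = 3 (n = -17 + 20 = 3)
D = -4 (D = 4 - 8 = -4)
c(h) = 7/5
(c(4) + D)*n = (7/5 - 4)*3 = -13/5*3 = -39/5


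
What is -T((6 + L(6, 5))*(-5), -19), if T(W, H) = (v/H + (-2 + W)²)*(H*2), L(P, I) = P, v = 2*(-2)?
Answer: 146080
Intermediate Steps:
v = -4
T(W, H) = 2*H*((-2 + W)² - 4/H) (T(W, H) = (-4/H + (-2 + W)²)*(H*2) = ((-2 + W)² - 4/H)*(2*H) = 2*H*((-2 + W)² - 4/H))
-T((6 + L(6, 5))*(-5), -19) = -(-8 + 2*(-19)*(-2 + (6 + 6)*(-5))²) = -(-8 + 2*(-19)*(-2 + 12*(-5))²) = -(-8 + 2*(-19)*(-2 - 60)²) = -(-8 + 2*(-19)*(-62)²) = -(-8 + 2*(-19)*3844) = -(-8 - 146072) = -1*(-146080) = 146080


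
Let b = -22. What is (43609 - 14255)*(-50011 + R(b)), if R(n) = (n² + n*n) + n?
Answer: -1440254010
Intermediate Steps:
R(n) = n + 2*n² (R(n) = (n² + n²) + n = 2*n² + n = n + 2*n²)
(43609 - 14255)*(-50011 + R(b)) = (43609 - 14255)*(-50011 - 22*(1 + 2*(-22))) = 29354*(-50011 - 22*(1 - 44)) = 29354*(-50011 - 22*(-43)) = 29354*(-50011 + 946) = 29354*(-49065) = -1440254010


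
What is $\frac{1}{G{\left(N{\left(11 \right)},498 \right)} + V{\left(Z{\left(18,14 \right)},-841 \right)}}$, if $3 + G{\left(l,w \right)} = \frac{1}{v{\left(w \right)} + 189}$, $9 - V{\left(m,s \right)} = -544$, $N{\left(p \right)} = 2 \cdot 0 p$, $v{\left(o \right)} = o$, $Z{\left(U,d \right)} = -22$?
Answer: $\frac{687}{377851} \approx 0.0018182$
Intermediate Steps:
$N{\left(p \right)} = 0$ ($N{\left(p \right)} = 0 p = 0$)
$V{\left(m,s \right)} = 553$ ($V{\left(m,s \right)} = 9 - -544 = 9 + 544 = 553$)
$G{\left(l,w \right)} = -3 + \frac{1}{189 + w}$ ($G{\left(l,w \right)} = -3 + \frac{1}{w + 189} = -3 + \frac{1}{189 + w}$)
$\frac{1}{G{\left(N{\left(11 \right)},498 \right)} + V{\left(Z{\left(18,14 \right)},-841 \right)}} = \frac{1}{\frac{-566 - 1494}{189 + 498} + 553} = \frac{1}{\frac{-566 - 1494}{687} + 553} = \frac{1}{\frac{1}{687} \left(-2060\right) + 553} = \frac{1}{- \frac{2060}{687} + 553} = \frac{1}{\frac{377851}{687}} = \frac{687}{377851}$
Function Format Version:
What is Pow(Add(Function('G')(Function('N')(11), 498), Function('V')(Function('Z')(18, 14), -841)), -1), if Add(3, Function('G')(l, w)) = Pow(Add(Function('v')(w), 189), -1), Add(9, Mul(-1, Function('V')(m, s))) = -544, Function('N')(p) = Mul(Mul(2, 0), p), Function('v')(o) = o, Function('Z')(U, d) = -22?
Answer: Rational(687, 377851) ≈ 0.0018182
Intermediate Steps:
Function('N')(p) = 0 (Function('N')(p) = Mul(0, p) = 0)
Function('V')(m, s) = 553 (Function('V')(m, s) = Add(9, Mul(-1, -544)) = Add(9, 544) = 553)
Function('G')(l, w) = Add(-3, Pow(Add(189, w), -1)) (Function('G')(l, w) = Add(-3, Pow(Add(w, 189), -1)) = Add(-3, Pow(Add(189, w), -1)))
Pow(Add(Function('G')(Function('N')(11), 498), Function('V')(Function('Z')(18, 14), -841)), -1) = Pow(Add(Mul(Pow(Add(189, 498), -1), Add(-566, Mul(-3, 498))), 553), -1) = Pow(Add(Mul(Pow(687, -1), Add(-566, -1494)), 553), -1) = Pow(Add(Mul(Rational(1, 687), -2060), 553), -1) = Pow(Add(Rational(-2060, 687), 553), -1) = Pow(Rational(377851, 687), -1) = Rational(687, 377851)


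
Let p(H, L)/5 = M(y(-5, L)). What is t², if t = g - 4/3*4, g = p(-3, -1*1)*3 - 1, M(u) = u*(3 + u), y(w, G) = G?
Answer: 11881/9 ≈ 1320.1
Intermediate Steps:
p(H, L) = 5*L*(3 + L) (p(H, L) = 5*(L*(3 + L)) = 5*L*(3 + L))
g = -31 (g = (5*(-1*1)*(3 - 1*1))*3 - 1 = (5*(-1)*(3 - 1))*3 - 1 = (5*(-1)*2)*3 - 1 = -10*3 - 1 = -30 - 1 = -31)
t = -109/3 (t = -31 - 4/3*4 = -31 - 16/3 = -109/3 ≈ -36.333)
t² = (-109/3)² = 11881/9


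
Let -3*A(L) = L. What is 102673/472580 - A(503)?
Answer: 238015759/1417740 ≈ 167.88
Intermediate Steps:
A(L) = -L/3
102673/472580 - A(503) = 102673/472580 - (-1)*503/3 = 102673*(1/472580) - 1*(-503/3) = 102673/472580 + 503/3 = 238015759/1417740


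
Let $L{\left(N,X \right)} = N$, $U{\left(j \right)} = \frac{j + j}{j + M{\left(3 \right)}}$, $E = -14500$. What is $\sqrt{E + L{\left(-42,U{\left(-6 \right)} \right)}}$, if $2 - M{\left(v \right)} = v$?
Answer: $i \sqrt{14542} \approx 120.59 i$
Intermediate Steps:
$M{\left(v \right)} = 2 - v$
$U{\left(j \right)} = \frac{2 j}{-1 + j}$ ($U{\left(j \right)} = \frac{j + j}{j + \left(2 - 3\right)} = \frac{2 j}{j + \left(2 - 3\right)} = \frac{2 j}{j - 1} = \frac{2 j}{-1 + j}$)
$\sqrt{E + L{\left(-42,U{\left(-6 \right)} \right)}} = \sqrt{-14500 - 42} = \sqrt{-14542} = i \sqrt{14542}$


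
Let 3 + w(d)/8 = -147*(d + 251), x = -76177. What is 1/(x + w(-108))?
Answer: -1/244369 ≈ -4.0922e-6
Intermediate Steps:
w(d) = -295200 - 1176*d (w(d) = -24 + 8*(-147*(d + 251)) = -24 + 8*(-147*(251 + d)) = -24 + 8*(-36897 - 147*d) = -24 + (-295176 - 1176*d) = -295200 - 1176*d)
1/(x + w(-108)) = 1/(-76177 + (-295200 - 1176*(-108))) = 1/(-76177 + (-295200 + 127008)) = 1/(-76177 - 168192) = 1/(-244369) = -1/244369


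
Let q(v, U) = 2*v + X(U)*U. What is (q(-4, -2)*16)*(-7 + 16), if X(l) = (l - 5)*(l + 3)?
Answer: 864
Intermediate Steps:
X(l) = (-5 + l)*(3 + l)
q(v, U) = 2*v + U*(-15 + U**2 - 2*U) (q(v, U) = 2*v + (-15 + U**2 - 2*U)*U = 2*v + U*(-15 + U**2 - 2*U))
(q(-4, -2)*16)*(-7 + 16) = ((2*(-4) - 1*(-2)*(15 - 1*(-2)**2 + 2*(-2)))*16)*(-7 + 16) = ((-8 - 1*(-2)*(15 - 1*4 - 4))*16)*9 = ((-8 - 1*(-2)*(15 - 4 - 4))*16)*9 = ((-8 - 1*(-2)*7)*16)*9 = ((-8 + 14)*16)*9 = (6*16)*9 = 96*9 = 864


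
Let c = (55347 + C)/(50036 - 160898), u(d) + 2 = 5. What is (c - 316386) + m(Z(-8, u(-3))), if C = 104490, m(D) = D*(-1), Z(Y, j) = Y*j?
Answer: -11690894627/36954 ≈ -3.1636e+5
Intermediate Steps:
u(d) = 3 (u(d) = -2 + 5 = 3)
m(D) = -D
c = -53279/36954 (c = (55347 + 104490)/(50036 - 160898) = 159837/(-110862) = 159837*(-1/110862) = -53279/36954 ≈ -1.4418)
(c - 316386) + m(Z(-8, u(-3))) = (-53279/36954 - 316386) - (-8)*3 = -11691781523/36954 - 1*(-24) = -11691781523/36954 + 24 = -11690894627/36954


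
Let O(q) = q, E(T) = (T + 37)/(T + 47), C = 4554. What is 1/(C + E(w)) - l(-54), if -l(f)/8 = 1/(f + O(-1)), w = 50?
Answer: -705853/4860075 ≈ -0.14524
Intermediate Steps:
E(T) = (37 + T)/(47 + T)
l(f) = -8/(-1 + f) (l(f) = -8/(f - 1) = -8/(-1 + f))
1/(C + E(w)) - l(-54) = 1/(4554 + (37 + 50)/(47 + 50)) - (-8)/(-1 - 54) = 1/(4554 + 87/97) - (-8)/(-55) = 1/(4554 + (1/97)*87) - (-8)*(-1)/55 = 1/(4554 + 87/97) - 1*8/55 = 1/(441825/97) - 8/55 = 97/441825 - 8/55 = -705853/4860075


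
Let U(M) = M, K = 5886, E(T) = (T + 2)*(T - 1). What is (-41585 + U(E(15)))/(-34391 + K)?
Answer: 41347/28505 ≈ 1.4505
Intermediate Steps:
E(T) = (-1 + T)*(2 + T) (E(T) = (2 + T)*(-1 + T) = (-1 + T)*(2 + T))
(-41585 + U(E(15)))/(-34391 + K) = (-41585 + (-2 + 15 + 15²))/(-34391 + 5886) = (-41585 + (-2 + 15 + 225))/(-28505) = (-41585 + 238)*(-1/28505) = -41347*(-1/28505) = 41347/28505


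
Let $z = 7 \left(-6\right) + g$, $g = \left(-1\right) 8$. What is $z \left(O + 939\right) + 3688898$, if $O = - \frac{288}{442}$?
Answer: $\frac{804877708}{221} \approx 3.642 \cdot 10^{6}$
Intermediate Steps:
$O = - \frac{144}{221}$ ($O = \left(-288\right) \frac{1}{442} = - \frac{144}{221} \approx -0.65158$)
$g = -8$
$z = -50$ ($z = 7 \left(-6\right) - 8 = -42 - 8 = -50$)
$z \left(O + 939\right) + 3688898 = - 50 \left(- \frac{144}{221} + 939\right) + 3688898 = \left(-50\right) \frac{207375}{221} + 3688898 = - \frac{10368750}{221} + 3688898 = \frac{804877708}{221}$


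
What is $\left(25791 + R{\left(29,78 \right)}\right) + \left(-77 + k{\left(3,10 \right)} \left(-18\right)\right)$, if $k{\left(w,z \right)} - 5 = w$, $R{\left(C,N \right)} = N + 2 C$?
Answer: $25706$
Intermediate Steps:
$k{\left(w,z \right)} = 5 + w$
$\left(25791 + R{\left(29,78 \right)}\right) + \left(-77 + k{\left(3,10 \right)} \left(-18\right)\right) = \left(25791 + \left(78 + 2 \cdot 29\right)\right) + \left(-77 + \left(5 + 3\right) \left(-18\right)\right) = \left(25791 + \left(78 + 58\right)\right) + \left(-77 + 8 \left(-18\right)\right) = \left(25791 + 136\right) - 221 = 25927 - 221 = 25706$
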